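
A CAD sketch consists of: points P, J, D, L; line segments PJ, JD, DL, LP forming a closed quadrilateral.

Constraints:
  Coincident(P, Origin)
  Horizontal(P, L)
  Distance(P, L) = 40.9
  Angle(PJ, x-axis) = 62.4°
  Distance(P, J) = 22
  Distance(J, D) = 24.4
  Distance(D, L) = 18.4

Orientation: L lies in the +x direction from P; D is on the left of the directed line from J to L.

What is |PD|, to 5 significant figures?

38.561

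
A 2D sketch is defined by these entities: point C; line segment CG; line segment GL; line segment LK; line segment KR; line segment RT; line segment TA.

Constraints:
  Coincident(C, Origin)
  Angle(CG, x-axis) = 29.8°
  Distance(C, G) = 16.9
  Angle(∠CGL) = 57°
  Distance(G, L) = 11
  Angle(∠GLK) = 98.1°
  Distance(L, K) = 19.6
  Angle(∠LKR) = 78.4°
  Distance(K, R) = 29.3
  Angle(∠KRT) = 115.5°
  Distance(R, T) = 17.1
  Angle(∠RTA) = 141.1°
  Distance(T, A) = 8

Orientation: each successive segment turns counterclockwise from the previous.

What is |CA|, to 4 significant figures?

35.08

C is at the origin; CG runs at 29.8° with length 16.9, so G = (14.67, 8.399). ∠CGL = 57.0° gives GL at 152.8° from the x-axis; with |GL| = 11.0, L = (4.882, 13.43). ∠GLK = 98.1° gives LK at -125.3° from the x-axis; with |LK| = 19.6, K = (-6.444, -2.569). ∠LKR = 78.4° gives KR at -23.70° from the x-axis; with |KR| = 29.3, R = (20.38, -14.35). ∠KRT = 115.5° gives RT at 40.80° from the x-axis; with |RT| = 17.1, T = (33.33, -3.173). ∠RTA = 141.1° gives TA at 79.70° from the x-axis; with |TA| = 8.0, A = (34.76, 4.698). Then |CA| = |A − C| = 35.08.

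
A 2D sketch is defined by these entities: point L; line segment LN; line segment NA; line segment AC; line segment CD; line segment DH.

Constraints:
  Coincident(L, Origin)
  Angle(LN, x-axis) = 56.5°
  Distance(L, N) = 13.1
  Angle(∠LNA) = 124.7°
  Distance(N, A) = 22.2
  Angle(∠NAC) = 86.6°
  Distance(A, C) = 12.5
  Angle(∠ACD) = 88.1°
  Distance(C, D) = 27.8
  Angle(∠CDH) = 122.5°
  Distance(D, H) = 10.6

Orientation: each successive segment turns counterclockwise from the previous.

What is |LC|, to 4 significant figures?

28.97

L is at the origin; LN runs at 56.5° with length 13.1, so N = (7.230, 10.92). ∠LNA = 124.7° gives NA at 111.8° from the x-axis; with |NA| = 22.2, A = (-1.014, 31.54). ∠NAC = 86.6° gives AC at -154.8° from the x-axis; with |AC| = 12.5, C = (-12.32, 26.21). Then |LC| = |C − L| = 28.97.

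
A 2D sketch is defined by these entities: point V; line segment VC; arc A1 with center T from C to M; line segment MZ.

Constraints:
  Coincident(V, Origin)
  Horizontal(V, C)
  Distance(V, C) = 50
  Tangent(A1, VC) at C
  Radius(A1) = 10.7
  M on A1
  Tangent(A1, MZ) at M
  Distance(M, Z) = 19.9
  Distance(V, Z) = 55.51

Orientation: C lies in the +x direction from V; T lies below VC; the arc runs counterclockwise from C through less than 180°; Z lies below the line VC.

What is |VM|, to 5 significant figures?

41.900

V is at the origin; VC is horizontal with |VC| = 50.0 and C on the +x side, so C = (50.000, 0.0000). The tangent condition forces TC to be normal to VC, so T = C + (0, -10.7) = (50.000, -10.700). Since TM ⟂ MZ (tangency), |TZ| = √(10.7² + 19.9²) = 22.594 regardless of where M sits on A1. So Z lies on both circle(V, 55.51) and circle(T, 22.594); the below-VC intersection is Z = (44.856, -32.701). M is the foot of the tangent from Z: M = (39.670, -13.488).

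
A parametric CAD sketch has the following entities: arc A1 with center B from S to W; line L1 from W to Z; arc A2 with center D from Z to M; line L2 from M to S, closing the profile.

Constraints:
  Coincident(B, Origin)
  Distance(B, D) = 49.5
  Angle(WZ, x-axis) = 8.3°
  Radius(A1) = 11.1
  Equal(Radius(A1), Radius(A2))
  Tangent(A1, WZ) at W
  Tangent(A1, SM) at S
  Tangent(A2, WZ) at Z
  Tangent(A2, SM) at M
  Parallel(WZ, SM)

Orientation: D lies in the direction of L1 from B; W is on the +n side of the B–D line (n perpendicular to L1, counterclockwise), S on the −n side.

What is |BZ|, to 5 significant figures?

50.729

Tangency of A1 to both parallel lines with radius 11.1 puts W and S at B ± 11.1·n: W = (-1.6024, 10.984), S = (1.6024, -10.984). Equal radii place Z and M the same way about D: Z = D + 11.1·n = (47.379, 18.129), M = D − 11.1·n = (50.584, -3.8381). Then |BZ| = |Z − B| = 50.729.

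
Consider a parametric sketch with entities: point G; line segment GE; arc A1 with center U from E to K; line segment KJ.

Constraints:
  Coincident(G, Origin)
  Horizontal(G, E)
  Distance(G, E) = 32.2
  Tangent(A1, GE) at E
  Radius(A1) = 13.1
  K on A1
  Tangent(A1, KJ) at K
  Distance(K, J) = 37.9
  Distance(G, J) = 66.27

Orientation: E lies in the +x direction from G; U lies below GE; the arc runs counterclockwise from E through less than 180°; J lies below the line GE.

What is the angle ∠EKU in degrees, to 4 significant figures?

29.33°

Checks: |UK| = 13.10 ✓; ∠(UK, KJ) = 90.00° ✓; |KJ| = 37.90 ✓; |GJ| = 66.27 ✓.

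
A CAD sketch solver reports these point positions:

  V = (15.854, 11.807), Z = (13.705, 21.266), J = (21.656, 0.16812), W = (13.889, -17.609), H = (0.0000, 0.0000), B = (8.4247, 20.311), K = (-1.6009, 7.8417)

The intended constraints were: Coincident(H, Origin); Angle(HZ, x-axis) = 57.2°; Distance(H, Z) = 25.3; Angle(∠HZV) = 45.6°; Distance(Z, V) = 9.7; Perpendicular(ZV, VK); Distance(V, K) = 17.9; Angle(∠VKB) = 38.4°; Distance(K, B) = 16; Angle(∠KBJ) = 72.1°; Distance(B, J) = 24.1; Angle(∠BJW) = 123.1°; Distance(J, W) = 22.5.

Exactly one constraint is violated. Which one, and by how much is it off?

Distance(J, W) = 22.5 — off by 3.10.

H = (0.00, 0.00) ✓; HZ at 57.20° ✓; |HZ| = 25.30 ✓; ∠HZV = 45.60° ✓; |ZV| = 9.700 ✓; ∠(ZV, VK) = 90.00° ✓; |VK| = 17.90 ✓; ∠VKB = 38.40° ✓; |KB| = 16.00 ✓; ∠KBJ = 72.10° ✓; |BJ| = 24.10 ✓; ∠BJW = 123.1° ✓; |JW| = 19.40 ✗.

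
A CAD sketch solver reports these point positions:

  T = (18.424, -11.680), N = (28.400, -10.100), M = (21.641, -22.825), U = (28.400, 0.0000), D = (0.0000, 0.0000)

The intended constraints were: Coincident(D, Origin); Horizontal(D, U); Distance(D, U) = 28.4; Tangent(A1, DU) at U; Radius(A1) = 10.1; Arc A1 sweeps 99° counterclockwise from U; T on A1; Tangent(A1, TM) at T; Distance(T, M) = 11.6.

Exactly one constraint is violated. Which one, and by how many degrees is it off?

Tangent(A1, TM) at T — off by 7.10°.

D = (0.00, 0.00) ✓; D.y = 0.00, U.y = 0.00 ✓; |DU| = 28.40 ✓; ∠(NU, UD) = 90.00° ✓; |NU| = 10.10 ✓; bearing(N→T) − bearing(N→U) = 99.00° ✓; |NT| = 10.10 ✓; ∠(NT, TM) = 82.90° ✗; |TM| = 11.60 ✓.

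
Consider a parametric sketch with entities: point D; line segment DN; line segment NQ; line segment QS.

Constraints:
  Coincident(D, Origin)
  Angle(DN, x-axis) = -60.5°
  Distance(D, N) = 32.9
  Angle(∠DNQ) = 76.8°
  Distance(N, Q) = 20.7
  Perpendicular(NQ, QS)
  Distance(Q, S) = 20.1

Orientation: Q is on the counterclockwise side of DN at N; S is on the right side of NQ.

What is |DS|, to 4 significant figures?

53.77

∠DNQ = 76.8°, so NQ runs at -60.5° + (180° − 76.8°) = 42.70° from the x-axis; with |NQ| = 20.7, Q = N + 20.7·(cos 42.70°, sin 42.70°) = (31.41, -14.60). NQ is perpendicular to QS; with |QS| = 20.1 on the right of NQ, S = Q + 20.1·(0.6782, -0.7349) = (45.04, -29.37). Then |DS| = |S − D| = 53.77.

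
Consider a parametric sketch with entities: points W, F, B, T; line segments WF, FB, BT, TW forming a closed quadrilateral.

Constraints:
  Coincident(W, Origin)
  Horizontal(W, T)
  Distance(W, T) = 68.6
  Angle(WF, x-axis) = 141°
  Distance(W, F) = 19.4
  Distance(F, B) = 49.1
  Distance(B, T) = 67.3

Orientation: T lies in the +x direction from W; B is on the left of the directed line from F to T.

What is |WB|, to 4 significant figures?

50.68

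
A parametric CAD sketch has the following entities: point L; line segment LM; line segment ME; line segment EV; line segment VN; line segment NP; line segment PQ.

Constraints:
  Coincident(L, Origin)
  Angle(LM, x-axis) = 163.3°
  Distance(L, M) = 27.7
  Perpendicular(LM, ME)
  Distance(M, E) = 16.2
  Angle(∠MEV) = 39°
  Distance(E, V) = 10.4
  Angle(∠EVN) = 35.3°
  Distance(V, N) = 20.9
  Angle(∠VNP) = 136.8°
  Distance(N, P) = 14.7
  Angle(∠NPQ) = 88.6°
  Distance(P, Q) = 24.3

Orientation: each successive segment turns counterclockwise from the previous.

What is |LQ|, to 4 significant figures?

47.38

∠VNP = 136.8° gives NP at -137.8° from the x-axis; with |NP| = 14.7, P = (-54.38, -11.21). ∠NPQ = 88.6° gives PQ at -46.40° from the x-axis; with |PQ| = 24.3, Q = (-37.62, -28.80). Then |LQ| = |Q − L| = 47.38.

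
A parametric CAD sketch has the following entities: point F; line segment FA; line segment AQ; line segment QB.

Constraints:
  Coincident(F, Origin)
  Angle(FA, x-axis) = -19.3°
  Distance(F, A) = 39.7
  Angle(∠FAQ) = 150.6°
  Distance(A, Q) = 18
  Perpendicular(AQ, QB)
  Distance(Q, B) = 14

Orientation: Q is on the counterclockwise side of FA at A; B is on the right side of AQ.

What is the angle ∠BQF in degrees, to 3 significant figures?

110°

F is at the origin; FA runs at -19.3° with length 39.7, so A = 39.7·(cos -19.3°, sin -19.3°) = (37.5, -13.1). ∠FAQ = 150.6°, so AQ runs at -19.3° + (180° − 150.6°) = 10.1° from the x-axis; with |AQ| = 18.0, Q = A + 18.0·(cos 10.1°, sin 10.1°) = (55.2, -9.96). AQ is perpendicular to QB; with |QB| = 14.0 on the right of AQ, B = Q + 14.0·(0.175, -0.985) = (57.6, -23.7). Then cos ∠BQF = QB·QF / (|QB||QF|), giving 110°.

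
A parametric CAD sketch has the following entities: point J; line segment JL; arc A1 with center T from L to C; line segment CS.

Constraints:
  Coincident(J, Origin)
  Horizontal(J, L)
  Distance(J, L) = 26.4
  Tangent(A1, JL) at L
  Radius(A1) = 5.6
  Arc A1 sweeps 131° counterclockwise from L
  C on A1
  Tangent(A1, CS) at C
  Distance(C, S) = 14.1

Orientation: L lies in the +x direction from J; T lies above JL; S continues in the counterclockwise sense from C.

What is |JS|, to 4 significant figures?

29.22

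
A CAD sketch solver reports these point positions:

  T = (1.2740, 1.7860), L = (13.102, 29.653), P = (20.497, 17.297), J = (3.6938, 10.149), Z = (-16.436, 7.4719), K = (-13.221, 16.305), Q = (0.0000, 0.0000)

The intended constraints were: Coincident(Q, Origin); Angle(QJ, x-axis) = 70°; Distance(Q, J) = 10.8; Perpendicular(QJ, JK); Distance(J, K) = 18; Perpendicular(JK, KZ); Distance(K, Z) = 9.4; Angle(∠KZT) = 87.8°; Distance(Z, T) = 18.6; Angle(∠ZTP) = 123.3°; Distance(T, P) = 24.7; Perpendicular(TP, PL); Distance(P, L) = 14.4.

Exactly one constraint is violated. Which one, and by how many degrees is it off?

Perpendicular(TP, PL) — off by 8.00°.

Q = (0.00, 0.00) ✓; QJ at 70.00° ✓; |QJ| = 10.80 ✓; ∠(QJ, JK) = 90.00° ✓; |JK| = 18.00 ✓; ∠(JK, KZ) = 90.00° ✓; |KZ| = 9.400 ✓; ∠KZT = 87.80° ✓; |ZT| = 18.60 ✓; ∠ZTP = 123.3° ✓; |TP| = 24.70 ✓; ∠(TP, PL) = 82.00° ✗; |PL| = 14.40 ✓.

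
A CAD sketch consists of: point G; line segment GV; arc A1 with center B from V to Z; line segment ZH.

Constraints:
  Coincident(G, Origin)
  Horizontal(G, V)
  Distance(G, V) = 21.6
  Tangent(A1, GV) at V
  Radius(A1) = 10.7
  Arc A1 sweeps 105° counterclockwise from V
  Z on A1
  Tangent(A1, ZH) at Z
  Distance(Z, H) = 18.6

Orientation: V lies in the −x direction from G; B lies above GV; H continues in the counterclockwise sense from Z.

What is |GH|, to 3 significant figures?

35.3

G is at the origin; GV is horizontal with |GV| = 21.6 and V on the −x side, so V = (-21.6, 0.00). Tangency of A1 to GV means the radius BV is perpendicular to GV, so B = V + (0, 10.7) = (-21.6, 10.7). On A1, V sits at bearing -90° from B; a 105° counterclockwise sweep puts Z at bearing 15°, so Z = B + 10.7·(cos 15°, sin 15°) = (-11.3, 13.5). A1 meets ZH tangentially, so BZ is at right angles to ZH, so ZH runs along (−sin 15°, cos 15°); with |ZH| = 18.6, H = (-16.1, 31.4). Then |GH| = |H − G| = 35.3.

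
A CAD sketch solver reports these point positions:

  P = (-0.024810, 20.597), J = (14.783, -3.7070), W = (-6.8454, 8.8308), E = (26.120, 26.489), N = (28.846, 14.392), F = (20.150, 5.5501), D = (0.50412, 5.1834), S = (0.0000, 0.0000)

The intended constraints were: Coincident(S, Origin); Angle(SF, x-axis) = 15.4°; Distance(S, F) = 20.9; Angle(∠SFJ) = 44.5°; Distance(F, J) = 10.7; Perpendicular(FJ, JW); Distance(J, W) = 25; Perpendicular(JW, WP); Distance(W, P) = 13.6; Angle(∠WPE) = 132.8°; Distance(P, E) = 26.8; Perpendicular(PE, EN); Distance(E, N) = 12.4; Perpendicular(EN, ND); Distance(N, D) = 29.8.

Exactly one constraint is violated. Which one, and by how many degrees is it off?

Perpendicular(EN, ND) — off by 5.30°.

S = (0.00, 0.00) ✓; SF at 15.40° ✓; |SF| = 20.90 ✓; ∠SFJ = 44.50° ✓; |FJ| = 10.70 ✓; ∠(FJ, JW) = 90.00° ✓; |JW| = 25.00 ✓; ∠(JW, WP) = 90.00° ✓; |WP| = 13.60 ✓; ∠WPE = 132.8° ✓; |PE| = 26.80 ✓; ∠(PE, EN) = 90.00° ✓; |EN| = 12.40 ✓; ∠(EN, ND) = 84.70° ✗; |ND| = 29.80 ✓.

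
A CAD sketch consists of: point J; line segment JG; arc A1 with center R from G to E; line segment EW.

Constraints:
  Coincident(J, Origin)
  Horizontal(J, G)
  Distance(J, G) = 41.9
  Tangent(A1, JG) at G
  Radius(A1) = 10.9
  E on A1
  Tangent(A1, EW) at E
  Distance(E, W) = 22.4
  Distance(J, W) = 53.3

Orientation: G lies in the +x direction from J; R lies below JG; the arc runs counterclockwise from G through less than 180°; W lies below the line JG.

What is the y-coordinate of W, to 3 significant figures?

-35.7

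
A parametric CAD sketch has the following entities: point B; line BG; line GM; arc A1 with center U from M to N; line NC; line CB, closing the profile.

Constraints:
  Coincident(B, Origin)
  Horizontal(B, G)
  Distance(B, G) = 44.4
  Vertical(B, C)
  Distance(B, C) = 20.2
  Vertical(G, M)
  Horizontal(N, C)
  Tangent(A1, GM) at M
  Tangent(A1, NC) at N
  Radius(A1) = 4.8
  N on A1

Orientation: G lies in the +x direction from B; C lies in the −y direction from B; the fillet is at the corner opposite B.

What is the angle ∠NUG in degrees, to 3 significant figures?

163°

B is at the origin; BG is horizontal with |BG| = 44.4 and G on the +x side, so G = (44.4, 0.00). B and C share the same x with |BC| = 20.2 and C on the −y side, so C = (0.00, -20.2). The virtual corner opposite B is at (44.4, -20.2). Since A1 is tangent to GM there, UM ⟂ GM and the tangent condition forces UN to be normal to NC, with radius 4.8, so the center U sits 4.8 in from both sides at U = (39.6, -15.4). That places the tangent points at M = (44.4, -15.4) on GM and N = (39.6, -20.2) on NC. Then cos ∠NUG = UN·UG / (|UN||UG|), giving 163°.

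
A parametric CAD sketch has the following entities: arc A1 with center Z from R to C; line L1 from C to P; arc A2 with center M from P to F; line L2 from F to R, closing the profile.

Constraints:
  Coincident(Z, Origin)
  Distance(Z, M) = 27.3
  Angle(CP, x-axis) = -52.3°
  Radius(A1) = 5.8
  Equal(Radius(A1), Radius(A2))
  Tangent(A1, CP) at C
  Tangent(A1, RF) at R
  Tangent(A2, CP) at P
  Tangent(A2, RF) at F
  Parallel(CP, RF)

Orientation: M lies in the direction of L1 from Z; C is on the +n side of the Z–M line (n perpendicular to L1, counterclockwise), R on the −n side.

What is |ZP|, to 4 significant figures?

27.91

The slot axis is L1's direction at -52.3°, so u = (cos -52.3°, sin -52.3°) = (0.6115, -0.7912) and n = (−sin -52.3°, cos -52.3°) = (0.7912, 0.6115). Z is at the origin and M lies 27.3 along u from Z, so M = 27.3·u = (16.69, -21.60). Tangency of A1 to both parallel lines with radius 5.8 puts C and R at Z ± 5.8·n: C = (4.589, 3.547), R = (-4.589, -3.547). Equal radii place P and F the same way about M: P = M + 5.8·n = (21.28, -18.05), F = M − 5.8·n = (12.11, -25.15). Then |ZP| = |P − Z| = 27.91.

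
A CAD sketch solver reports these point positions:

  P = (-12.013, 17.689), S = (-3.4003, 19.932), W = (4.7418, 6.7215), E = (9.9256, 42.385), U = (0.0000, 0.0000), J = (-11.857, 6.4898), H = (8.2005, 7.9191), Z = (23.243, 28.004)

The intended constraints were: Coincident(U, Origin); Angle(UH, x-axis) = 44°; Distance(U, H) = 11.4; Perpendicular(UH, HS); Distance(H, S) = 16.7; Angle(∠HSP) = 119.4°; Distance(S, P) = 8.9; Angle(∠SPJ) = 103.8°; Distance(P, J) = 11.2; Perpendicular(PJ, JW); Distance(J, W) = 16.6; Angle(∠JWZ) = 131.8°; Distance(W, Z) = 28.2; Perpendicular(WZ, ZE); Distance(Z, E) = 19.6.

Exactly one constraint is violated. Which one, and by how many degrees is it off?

Perpendicular(WZ, ZE) — off by 6.20°.

U = (0.00, 0.00) ✓; UH at 44.00° ✓; |UH| = 11.40 ✓; ∠(UH, HS) = 90.00° ✓; |HS| = 16.70 ✓; ∠HSP = 119.4° ✓; |SP| = 8.900 ✓; ∠SPJ = 103.8° ✓; |PJ| = 11.20 ✓; ∠(PJ, JW) = 90.00° ✓; |JW| = 16.60 ✓; ∠JWZ = 131.8° ✓; |WZ| = 28.20 ✓; ∠(WZ, ZE) = 83.80° ✗; |ZE| = 19.60 ✓.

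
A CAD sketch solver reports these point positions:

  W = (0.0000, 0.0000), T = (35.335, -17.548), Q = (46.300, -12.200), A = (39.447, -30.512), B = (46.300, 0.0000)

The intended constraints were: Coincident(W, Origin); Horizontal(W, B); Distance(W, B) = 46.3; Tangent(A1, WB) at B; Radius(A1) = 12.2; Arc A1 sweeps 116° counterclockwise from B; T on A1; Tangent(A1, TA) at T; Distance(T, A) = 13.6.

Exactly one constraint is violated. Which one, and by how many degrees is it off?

Tangent(A1, TA) at T — off by 8.40°.

W = (0.00, 0.00) ✓; W.y = 0.00, B.y = 0.00 ✓; |WB| = 46.30 ✓; ∠(QB, BW) = 90.00° ✓; |QB| = 12.20 ✓; bearing(Q→T) − bearing(Q→B) = 116.0° ✓; |QT| = 12.20 ✓; ∠(QT, TA) = 98.40° ✗; |TA| = 13.60 ✓.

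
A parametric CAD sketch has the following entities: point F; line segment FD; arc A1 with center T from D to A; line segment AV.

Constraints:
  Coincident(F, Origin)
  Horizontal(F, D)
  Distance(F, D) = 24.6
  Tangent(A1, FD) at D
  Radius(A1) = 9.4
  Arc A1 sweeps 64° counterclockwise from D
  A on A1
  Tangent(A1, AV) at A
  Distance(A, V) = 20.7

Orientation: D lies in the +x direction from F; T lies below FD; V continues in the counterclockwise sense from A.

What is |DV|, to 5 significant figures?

29.623

F is at the origin; F and D share the same y with |FD| = 24.6 and D on the +x side, so D = (24.600, 0.0000). Tangency of A1 to FD means the radius TD is perpendicular to FD, so T = D + (0, -9.4) = (24.600, -9.4000). On A1, D sits at bearing 90° from T; a 64° counterclockwise sweep puts A at bearing 154°, so A = T + 9.4·(cos 154°, sin 154°) = (16.151, -5.2793). The tangent condition forces TA to be normal to AV, so AV runs along (−sin 154°, cos 154°); with |AV| = 20.7, V = (7.0771, -23.884). Then |DV| = |V − D| = 29.623.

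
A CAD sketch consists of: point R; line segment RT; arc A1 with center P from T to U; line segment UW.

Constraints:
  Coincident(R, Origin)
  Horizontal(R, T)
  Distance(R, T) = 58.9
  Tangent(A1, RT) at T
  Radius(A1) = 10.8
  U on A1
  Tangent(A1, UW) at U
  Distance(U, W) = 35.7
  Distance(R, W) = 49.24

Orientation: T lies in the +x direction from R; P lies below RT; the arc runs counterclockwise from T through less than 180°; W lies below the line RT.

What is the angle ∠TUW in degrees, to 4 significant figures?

149.2°

Checks: |PU| = 10.80 ✓; ∠(PU, UW) = 90.00° ✓; |UW| = 35.70 ✓; |RW| = 49.24 ✓.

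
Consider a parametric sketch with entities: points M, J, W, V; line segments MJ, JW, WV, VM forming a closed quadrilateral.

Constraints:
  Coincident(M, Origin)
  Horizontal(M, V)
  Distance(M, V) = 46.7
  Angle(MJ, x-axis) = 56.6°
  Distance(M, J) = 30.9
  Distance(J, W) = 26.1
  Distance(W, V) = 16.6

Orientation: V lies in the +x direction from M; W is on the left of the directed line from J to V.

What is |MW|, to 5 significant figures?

43.904

M is at the origin; MV is horizontal with |MV| = 46.7 and V in +x, so V = (46.7, 0). MJ runs at 56.6° with |MJ| = 30.9, so J = (17.010, 25.797). W is determined by |JW| = 26.1 and |WV| = 16.6 together: it lies at the intersection of circle(J, 26.1) and circle(V, 16.6). With |JV| = 39.332, the foot of the radical line on JV is 24.823 from J and the perpendicular offset is √(26.1² − 24.823²) = 8.0652. Taking the left-of-JV solution: W = (41.037, 15.604).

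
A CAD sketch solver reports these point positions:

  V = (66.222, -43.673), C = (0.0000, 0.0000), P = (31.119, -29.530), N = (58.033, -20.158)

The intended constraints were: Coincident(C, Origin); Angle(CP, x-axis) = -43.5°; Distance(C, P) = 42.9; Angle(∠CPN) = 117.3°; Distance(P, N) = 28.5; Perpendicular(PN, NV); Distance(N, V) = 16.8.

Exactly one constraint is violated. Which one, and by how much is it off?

Distance(N, V) = 16.8 — off by 8.10.

C = (0.00, 0.00) ✓; CP at -43.50° ✓; |CP| = 42.90 ✓; ∠CPN = 117.3° ✓; |PN| = 28.50 ✓; ∠(PN, NV) = 90.00° ✓; |NV| = 24.90 ✗.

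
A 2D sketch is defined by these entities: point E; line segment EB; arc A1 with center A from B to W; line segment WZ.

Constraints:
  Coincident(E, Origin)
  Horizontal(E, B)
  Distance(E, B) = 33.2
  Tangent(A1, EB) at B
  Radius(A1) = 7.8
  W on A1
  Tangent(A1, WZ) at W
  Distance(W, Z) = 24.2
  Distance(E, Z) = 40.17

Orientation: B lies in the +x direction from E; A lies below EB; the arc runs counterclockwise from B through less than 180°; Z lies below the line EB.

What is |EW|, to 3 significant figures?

26.5

Checks: |AW| = 7.800 ✓; ∠(AW, WZ) = 90.00° ✓; |WZ| = 24.20 ✓; |EZ| = 40.17 ✓.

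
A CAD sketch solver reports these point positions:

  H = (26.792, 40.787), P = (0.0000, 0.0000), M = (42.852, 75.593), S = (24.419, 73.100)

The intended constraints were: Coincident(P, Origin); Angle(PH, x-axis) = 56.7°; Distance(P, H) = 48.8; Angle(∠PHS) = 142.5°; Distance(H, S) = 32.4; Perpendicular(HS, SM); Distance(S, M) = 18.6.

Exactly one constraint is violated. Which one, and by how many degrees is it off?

Perpendicular(HS, SM) — off by 3.50°.

P = (0.00, 0.00) ✓; PH at 56.70° ✓; |PH| = 48.80 ✓; ∠PHS = 142.5° ✓; |HS| = 32.40 ✓; ∠(HS, SM) = 86.50° ✗; |SM| = 18.60 ✓.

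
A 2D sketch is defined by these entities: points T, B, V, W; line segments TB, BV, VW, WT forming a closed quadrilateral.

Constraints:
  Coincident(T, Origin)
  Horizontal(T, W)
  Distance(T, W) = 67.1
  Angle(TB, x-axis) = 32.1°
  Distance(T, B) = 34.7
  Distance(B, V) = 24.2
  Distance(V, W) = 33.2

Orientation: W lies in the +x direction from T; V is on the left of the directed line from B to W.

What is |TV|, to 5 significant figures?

58.823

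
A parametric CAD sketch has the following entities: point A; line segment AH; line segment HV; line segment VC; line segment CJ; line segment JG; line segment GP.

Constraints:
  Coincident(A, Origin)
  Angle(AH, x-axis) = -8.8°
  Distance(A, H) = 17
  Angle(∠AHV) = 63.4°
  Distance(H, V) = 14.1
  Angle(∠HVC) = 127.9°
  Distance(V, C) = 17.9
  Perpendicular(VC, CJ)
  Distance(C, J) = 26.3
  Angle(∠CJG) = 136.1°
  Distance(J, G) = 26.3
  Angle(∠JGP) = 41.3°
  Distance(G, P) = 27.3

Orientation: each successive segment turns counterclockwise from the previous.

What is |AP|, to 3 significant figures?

7.93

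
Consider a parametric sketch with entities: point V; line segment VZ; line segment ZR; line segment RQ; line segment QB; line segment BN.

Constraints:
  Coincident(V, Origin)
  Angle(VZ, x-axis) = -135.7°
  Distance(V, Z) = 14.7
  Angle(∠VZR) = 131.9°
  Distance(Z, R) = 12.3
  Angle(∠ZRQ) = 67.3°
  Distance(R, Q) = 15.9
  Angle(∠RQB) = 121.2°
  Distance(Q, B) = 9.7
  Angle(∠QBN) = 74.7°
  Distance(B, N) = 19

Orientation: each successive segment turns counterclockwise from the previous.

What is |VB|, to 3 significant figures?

8.21

∠ZRQ = 67.3° gives RQ at 25.1° from the x-axis; with |RQ| = 15.9, Q = (4.39, -15.8). ∠RQB = 121.2° gives QB at 83.9° from the x-axis; with |QB| = 9.7, B = (5.42, -6.17). Then |VB| = |B − V| = 8.21.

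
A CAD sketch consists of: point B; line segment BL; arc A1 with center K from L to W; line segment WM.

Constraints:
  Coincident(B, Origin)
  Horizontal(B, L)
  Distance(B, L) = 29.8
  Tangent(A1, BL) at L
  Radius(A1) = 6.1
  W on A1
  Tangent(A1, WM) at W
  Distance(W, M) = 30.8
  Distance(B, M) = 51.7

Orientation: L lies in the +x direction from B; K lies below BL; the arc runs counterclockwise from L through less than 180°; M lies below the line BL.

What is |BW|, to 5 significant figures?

25.640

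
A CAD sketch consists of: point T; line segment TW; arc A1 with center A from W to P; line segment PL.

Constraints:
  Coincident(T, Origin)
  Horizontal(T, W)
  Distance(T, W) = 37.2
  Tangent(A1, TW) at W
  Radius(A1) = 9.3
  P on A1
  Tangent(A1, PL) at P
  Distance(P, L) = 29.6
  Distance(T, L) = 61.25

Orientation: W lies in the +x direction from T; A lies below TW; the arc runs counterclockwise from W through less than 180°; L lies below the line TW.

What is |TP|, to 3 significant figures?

33.3

T is at the origin; TW is horizontal with |TW| = 37.2 and W on the +x side, so W = (37.2, 0.00). A1 meets TW tangentially, so AW is at right angles to TW, so A = W + (0, -9.3) = (37.2, -9.30). Since AP ⟂ PL (tangency), |AL| = √(9.3² + 29.6²) = 31.0 regardless of where P sits on A1. So L lies on both circle(T, 61.25) and circle(A, 31.0); the below-TW intersection is L = (47.6, -38.5). P is the foot of the tangent from L: P = (29.8, -14.9).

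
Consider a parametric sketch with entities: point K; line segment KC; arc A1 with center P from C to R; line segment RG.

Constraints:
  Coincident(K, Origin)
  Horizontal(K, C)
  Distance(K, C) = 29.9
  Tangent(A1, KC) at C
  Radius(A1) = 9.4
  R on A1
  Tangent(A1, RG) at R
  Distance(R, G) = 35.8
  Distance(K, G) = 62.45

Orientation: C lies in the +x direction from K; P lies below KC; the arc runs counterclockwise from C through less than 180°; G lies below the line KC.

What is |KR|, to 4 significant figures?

27.31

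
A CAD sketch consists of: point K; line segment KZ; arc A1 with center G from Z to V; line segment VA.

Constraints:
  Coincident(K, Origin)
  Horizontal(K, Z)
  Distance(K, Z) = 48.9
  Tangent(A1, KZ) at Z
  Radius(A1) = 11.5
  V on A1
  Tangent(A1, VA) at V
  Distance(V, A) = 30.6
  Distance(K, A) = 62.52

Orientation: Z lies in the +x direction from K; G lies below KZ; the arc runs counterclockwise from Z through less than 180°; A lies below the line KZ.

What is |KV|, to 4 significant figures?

40.23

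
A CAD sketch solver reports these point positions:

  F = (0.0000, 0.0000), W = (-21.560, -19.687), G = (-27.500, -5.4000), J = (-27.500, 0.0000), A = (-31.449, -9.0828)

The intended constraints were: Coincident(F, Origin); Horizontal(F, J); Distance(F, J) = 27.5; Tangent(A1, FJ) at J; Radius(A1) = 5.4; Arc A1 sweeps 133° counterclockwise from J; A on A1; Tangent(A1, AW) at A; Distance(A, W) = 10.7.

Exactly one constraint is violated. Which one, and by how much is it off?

Distance(A, W) = 10.7 — off by 3.80.

F = (0.00, 0.00) ✓; F.y = 0.00, J.y = 0.00 ✓; |FJ| = 27.50 ✓; ∠(GJ, JF) = 90.00° ✓; |GJ| = 5.400 ✓; bearing(G→A) − bearing(G→J) = 133.0° ✓; |GA| = 5.400 ✓; ∠(GA, AW) = 90.00° ✓; |AW| = 14.50 ✗.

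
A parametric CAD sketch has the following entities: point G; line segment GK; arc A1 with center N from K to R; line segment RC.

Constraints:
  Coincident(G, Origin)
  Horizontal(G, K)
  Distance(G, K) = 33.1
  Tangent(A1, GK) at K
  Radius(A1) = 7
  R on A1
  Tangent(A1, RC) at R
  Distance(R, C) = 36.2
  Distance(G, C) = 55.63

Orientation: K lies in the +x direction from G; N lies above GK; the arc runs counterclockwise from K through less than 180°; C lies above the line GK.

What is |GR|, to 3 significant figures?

40.8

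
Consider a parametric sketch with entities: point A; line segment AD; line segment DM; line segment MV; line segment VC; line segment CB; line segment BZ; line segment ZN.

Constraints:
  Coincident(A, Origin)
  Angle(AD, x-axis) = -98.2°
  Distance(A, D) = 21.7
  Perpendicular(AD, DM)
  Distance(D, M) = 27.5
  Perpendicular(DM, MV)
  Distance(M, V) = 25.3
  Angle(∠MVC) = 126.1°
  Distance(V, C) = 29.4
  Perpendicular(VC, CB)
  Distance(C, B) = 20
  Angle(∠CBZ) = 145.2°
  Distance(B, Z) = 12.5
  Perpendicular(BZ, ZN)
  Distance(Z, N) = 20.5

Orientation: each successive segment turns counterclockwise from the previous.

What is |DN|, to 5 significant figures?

18.178

A is at the origin; AD runs at -98.2° with length 21.7, so D = (-3.0950, -21.478). The perpendicularity gives DM at right angles to AD, so DM runs at -8.2000°; with |DM| = 27.5, M = (24.124, -25.400). DM is perpendicular to MV, so MV runs at 81.800°; with |MV| = 25.3, V = (27.732, -0.35910). ∠MVC = 126.1° gives VC at 135.70° from the x-axis; with |VC| = 29.4, C = (6.6909, 20.174). VC ⟂ CB, so CB runs at -134.30°; with |CB| = 20.0, B = (-7.2774, 5.8605). ∠CBZ = 145.2° gives BZ at -99.500° from the x-axis; with |BZ| = 12.5, Z = (-9.3405, -6.4681). BZ ⟂ ZN, so ZN runs at -9.5000°; with |ZN| = 20.5, N = (10.878, -9.8516). Then |DN| = |N − D| = 18.178.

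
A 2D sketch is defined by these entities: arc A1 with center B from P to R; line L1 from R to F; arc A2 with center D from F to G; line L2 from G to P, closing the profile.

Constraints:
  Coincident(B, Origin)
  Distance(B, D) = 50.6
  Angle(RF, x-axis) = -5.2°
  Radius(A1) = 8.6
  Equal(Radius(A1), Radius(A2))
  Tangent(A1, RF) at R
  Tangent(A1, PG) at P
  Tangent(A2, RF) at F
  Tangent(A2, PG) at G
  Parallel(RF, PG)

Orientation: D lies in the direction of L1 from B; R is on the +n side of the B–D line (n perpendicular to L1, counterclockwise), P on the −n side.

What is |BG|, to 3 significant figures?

51.3

The slot axis is L1's direction at -5.2°, so u = (cos -5.2°, sin -5.2°) = (0.996, -0.0906) and n = (−sin -5.2°, cos -5.2°) = (0.0906, 0.996). B is at the origin and D lies 50.6 along u from B, so D = 50.6·u = (50.4, -4.59). Tangency of A1 to both parallel lines with radius 8.6 puts R and P at B ± 8.6·n: R = (0.779, 8.56), P = (-0.779, -8.56). Equal radii place F and G the same way about D: F = D + 8.6·n = (51.2, 3.98), G = D − 8.6·n = (49.6, -13.2). Then |BG| = |G − B| = 51.3.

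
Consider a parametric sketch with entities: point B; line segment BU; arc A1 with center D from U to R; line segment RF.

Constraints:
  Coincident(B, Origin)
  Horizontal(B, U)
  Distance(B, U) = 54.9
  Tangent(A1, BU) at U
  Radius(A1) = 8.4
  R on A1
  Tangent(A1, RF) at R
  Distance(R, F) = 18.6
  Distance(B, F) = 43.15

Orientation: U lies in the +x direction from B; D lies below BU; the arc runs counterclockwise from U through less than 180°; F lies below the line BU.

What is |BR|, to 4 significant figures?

47.85

Checks: |DU| = 8.400 ✓; |DR| = 8.400 ✓; ∠(DR, RF) = 90.00° ✓; |RF| = 18.60 ✓; |BF| = 43.15 ✓.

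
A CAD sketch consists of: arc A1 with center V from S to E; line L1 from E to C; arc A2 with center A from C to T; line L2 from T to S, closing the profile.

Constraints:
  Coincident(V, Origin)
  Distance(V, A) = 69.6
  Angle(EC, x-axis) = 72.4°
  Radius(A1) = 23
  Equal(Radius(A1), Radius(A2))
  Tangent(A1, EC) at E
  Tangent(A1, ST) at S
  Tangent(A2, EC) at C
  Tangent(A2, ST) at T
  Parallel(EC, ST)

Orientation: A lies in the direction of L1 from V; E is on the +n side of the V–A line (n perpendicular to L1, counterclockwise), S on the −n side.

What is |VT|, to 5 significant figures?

73.302

The slot axis is L1's direction at 72.4°, so u = (cos 72.4°, sin 72.4°) = (0.30237, 0.95319) and n = (−sin 72.4°, cos 72.4°) = (-0.95319, 0.30237). V is at the origin and A lies 69.6 along u from V, so A = 69.6·u = (21.045, 66.342). Tangency of A1 to both parallel lines with radius 23.0 puts E and S at V ± 23.0·n: E = (-21.923, 6.9545), S = (21.923, -6.9545). Equal radii place C and T the same way about A: C = A + 23.0·n = (-0.87844, 73.297), T = A − 23.0·n = (42.968, 59.388). Then |VT| = |T − V| = 73.302.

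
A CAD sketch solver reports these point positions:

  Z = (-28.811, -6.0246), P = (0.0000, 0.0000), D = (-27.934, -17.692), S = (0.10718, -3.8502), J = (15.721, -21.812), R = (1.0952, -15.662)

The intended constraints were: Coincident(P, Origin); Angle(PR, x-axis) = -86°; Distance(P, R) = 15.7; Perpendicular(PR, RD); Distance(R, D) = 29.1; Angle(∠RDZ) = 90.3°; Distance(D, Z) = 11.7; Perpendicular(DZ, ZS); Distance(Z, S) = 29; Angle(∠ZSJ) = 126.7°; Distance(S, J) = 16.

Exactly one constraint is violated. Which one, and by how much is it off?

Distance(S, J) = 16 — off by 7.80.

P = (0.00, 0.00) ✓; PR at -86.00° ✓; |PR| = 15.70 ✓; ∠(PR, RD) = 90.00° ✓; |RD| = 29.10 ✓; ∠RDZ = 90.30° ✓; |DZ| = 11.70 ✓; ∠(DZ, ZS) = 90.00° ✓; |ZS| = 29.00 ✓; ∠ZSJ = 126.7° ✓; |SJ| = 23.80 ✗.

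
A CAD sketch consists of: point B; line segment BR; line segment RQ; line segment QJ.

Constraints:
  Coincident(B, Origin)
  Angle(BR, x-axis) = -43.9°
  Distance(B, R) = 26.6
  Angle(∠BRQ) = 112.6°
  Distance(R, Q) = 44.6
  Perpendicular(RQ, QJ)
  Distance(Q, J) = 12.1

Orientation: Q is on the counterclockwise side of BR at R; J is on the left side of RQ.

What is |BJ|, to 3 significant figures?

56.2

B is at the origin; BR runs at -43.9° with length 26.6, so R = 26.6·(cos -43.9°, sin -43.9°) = (19.2, -18.4). ∠BRQ = 112.6°, so RQ runs at -43.9° + (180° − 112.6°) = 23.5° from the x-axis; with |RQ| = 44.6, Q = R + 44.6·(cos 23.5°, sin 23.5°) = (60.1, -0.660). RQ ⟂ QJ; with |QJ| = 12.1 on the left of RQ, J = Q + 12.1·(-0.399, 0.917) = (55.2, 10.4). Then |BJ| = |J − B| = 56.2.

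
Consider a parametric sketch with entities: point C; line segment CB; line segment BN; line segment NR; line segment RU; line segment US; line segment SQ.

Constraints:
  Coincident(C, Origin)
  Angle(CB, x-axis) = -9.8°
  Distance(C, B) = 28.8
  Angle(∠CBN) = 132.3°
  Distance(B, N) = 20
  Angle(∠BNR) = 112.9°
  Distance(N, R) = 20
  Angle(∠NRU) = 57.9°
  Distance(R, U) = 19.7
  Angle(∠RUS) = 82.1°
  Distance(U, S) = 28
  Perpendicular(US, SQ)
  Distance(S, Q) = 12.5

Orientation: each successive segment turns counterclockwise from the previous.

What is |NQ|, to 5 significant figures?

11.557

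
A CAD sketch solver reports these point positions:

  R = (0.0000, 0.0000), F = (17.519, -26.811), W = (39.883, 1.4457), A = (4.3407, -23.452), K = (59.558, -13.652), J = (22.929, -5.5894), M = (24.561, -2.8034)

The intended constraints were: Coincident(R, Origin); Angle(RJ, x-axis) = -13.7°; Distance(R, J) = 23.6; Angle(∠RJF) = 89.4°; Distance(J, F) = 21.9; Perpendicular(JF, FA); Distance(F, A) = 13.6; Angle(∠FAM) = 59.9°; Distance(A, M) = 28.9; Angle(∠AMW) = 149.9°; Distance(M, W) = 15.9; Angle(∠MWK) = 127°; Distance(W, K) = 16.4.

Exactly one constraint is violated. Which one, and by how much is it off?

Distance(W, K) = 16.4 — off by 8.40.

R = (0.00, 0.00) ✓; RJ at -13.70° ✓; |RJ| = 23.60 ✓; ∠RJF = 89.40° ✓; |JF| = 21.90 ✓; ∠(JF, FA) = 90.00° ✓; |FA| = 13.60 ✓; ∠FAM = 59.90° ✓; |AM| = 28.90 ✓; ∠AMW = 149.9° ✓; |MW| = 15.90 ✓; ∠MWK = 127.0° ✓; |WK| = 24.80 ✗.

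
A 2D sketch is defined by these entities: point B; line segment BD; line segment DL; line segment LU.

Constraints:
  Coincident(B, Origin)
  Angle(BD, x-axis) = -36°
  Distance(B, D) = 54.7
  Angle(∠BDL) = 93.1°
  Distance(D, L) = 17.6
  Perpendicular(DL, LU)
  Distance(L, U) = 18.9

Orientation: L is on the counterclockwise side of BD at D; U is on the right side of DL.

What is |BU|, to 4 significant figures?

76.34

B is at the origin; BD runs at -36.0° with length 54.7, so D = 54.7·(cos -36.0°, sin -36.0°) = (44.25, -32.15). ∠BDL = 93.1°, so DL runs at -36.0° + (180° − 93.1°) = 50.90° from the x-axis; with |DL| = 17.6, L = D + 17.6·(cos 50.90°, sin 50.90°) = (55.35, -18.49). DL ⟂ LU; with |LU| = 18.9 on the right of DL, U = L + 18.9·(0.7760, -0.6307) = (70.02, -30.41). Then |BU| = |U − B| = 76.34.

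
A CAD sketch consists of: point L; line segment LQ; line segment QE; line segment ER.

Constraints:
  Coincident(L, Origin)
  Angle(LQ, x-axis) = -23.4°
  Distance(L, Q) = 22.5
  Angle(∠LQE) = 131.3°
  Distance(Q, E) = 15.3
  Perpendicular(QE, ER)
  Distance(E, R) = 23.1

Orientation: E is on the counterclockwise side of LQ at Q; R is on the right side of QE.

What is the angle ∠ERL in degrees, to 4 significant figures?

37.00°

L is at the origin; LQ runs at -23.4° with length 22.5, so Q = 22.5·(cos -23.4°, sin -23.4°) = (20.65, -8.936). ∠LQE = 131.3°, so QE runs at -23.4° + (180° − 131.3°) = 25.30° from the x-axis; with |QE| = 15.3, E = Q + 15.3·(cos 25.30°, sin 25.30°) = (34.48, -2.397). The perpendicularity gives ER at right angles to QE; with |ER| = 23.1 on the right of QE, R = E + 23.1·(0.4274, -0.9041) = (44.35, -23.28). Then cos ∠ERL = RE·RL / (|RE||RL|), giving 37.00°.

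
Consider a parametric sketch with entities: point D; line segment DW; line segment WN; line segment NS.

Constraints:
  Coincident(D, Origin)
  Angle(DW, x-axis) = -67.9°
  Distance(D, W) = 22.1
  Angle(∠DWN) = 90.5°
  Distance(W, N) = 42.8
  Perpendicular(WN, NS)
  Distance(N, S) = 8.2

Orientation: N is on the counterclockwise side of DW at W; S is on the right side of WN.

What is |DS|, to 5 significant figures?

52.597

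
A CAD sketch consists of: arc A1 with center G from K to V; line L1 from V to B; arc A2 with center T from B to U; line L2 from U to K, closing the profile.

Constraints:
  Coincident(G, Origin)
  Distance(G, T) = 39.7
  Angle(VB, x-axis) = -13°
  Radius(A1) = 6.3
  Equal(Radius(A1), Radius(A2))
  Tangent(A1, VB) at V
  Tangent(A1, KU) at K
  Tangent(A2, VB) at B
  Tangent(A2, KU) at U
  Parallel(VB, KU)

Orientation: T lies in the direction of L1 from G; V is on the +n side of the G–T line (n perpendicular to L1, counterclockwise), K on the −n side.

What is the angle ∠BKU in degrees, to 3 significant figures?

17.6°

The slot axis is L1's direction at -13.0°, so u = (cos -13.0°, sin -13.0°) = (0.974, -0.225) and n = (−sin -13.0°, cos -13.0°) = (0.225, 0.974). G is at the origin and T lies 39.7 along u from G, so T = 39.7·u = (38.7, -8.93). Tangency of A1 to both parallel lines with radius 6.3 puts V and K at G ± 6.3·n: V = (1.42, 6.14), K = (-1.42, -6.14). Equal radii place B and U the same way about T: B = T + 6.3·n = (40.1, -2.79), U = T − 6.3·n = (37.3, -15.1). Then cos ∠BKU = KB·KU / (|KB||KU|), giving 17.6°.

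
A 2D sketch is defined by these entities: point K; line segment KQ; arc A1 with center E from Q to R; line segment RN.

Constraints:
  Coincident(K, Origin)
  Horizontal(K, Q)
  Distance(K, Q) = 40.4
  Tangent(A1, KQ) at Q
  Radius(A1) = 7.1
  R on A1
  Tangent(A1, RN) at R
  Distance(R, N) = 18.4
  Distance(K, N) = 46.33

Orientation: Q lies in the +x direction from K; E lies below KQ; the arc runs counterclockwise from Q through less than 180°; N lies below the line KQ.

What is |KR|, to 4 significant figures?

34.64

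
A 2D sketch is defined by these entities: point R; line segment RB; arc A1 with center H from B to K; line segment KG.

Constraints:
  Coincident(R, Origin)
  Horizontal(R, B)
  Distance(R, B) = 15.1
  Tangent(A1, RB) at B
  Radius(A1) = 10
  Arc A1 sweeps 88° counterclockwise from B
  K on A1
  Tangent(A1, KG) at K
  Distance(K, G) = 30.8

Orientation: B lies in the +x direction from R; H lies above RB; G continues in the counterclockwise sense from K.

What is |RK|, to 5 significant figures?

26.886

R is at the origin; RB is horizontal with |RB| = 15.1 and B on the +x side, so B = (15.100, 0.0000). Tangency of A1 to RB means the radius HB is perpendicular to RB, so H = B + (0, 10) = (15.100, 10.000). On A1, B sits at bearing -90° from H; an 88° counterclockwise sweep puts K at bearing -2°, so K = H + 10.0·(cos -2°, sin -2°) = (25.094, 9.6510). Then |RK| = |K − R| = 26.886.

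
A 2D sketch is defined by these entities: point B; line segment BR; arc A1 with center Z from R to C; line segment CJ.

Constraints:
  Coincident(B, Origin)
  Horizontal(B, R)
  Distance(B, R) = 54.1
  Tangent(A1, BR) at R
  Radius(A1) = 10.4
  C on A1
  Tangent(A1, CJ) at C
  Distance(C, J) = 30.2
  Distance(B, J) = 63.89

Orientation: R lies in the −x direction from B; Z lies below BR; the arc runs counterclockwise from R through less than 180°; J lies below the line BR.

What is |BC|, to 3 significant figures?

65.0

Checks: B = (0.00, 0.00) ✓; |ZC| = 10.40 ✓; ∠(ZC, CJ) = 90.00° ✓; |CJ| = 30.20 ✓; |BJ| = 63.89 ✓.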